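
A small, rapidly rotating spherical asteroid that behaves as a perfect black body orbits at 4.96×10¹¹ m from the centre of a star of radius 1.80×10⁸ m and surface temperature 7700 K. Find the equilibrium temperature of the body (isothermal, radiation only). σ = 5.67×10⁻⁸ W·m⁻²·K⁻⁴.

T ≈ 104 K

The star's surface emits σT_*⁴; at distance d the flux is S = σT_*⁴(R_*/d)².
S = 5.67×10⁻⁸·(7700)⁴·(1.80×10⁸/4.96×10¹¹)² = 26.25 W/m².
For an isothermal sphere T⁴ = (1−a)S/(4σ) = 1.157×10⁸ K⁴.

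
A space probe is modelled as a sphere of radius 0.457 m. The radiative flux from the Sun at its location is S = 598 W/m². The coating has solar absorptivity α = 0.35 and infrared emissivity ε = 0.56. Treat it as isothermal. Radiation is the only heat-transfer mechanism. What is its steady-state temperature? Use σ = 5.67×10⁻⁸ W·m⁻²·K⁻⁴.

At equilibrium, absorbed power = emitted power.
Absorbing cross-section = πr² = 0.6561 m²; emitting surface = 4πr² = 2.624 m² (ratio 4).
αS·A_cross = εσ·A_surf·T⁴  ⇒  T⁴ = αS/(ε·4σ).
T⁴ = 0.350·598/(0.56·4·5.67×10⁻⁸) = 1.648×10⁹ K⁴.
T = (1.648×10⁹)^(1/4).

T ≈ 201 K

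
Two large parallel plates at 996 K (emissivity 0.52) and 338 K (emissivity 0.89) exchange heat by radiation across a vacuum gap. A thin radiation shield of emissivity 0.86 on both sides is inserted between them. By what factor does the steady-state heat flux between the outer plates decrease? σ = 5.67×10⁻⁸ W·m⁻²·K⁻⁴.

Without shield: q₀ = σΔ(T⁴)/(1/ε₁+1/ε₂−1) with denominator 2.047.
With shield the two gaps are in series; the resistances add: (1/ε₁+1/ε_s−1)+(1/ε_s+1/ε₂−1) = 2.086+1.286 = 3.372.
Heat-flux ratio q₀/q = 3.372/2.047.

factor ≈ 1.65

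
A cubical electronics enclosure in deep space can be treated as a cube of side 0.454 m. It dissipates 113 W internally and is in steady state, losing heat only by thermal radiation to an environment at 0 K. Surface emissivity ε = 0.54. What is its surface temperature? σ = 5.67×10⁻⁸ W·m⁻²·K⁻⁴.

Steady state: internal power = radiated power, P = εσA T⁴.
Radiating area A = 6L² = 1.237 m².
T⁴ = P/(εσA) = 113/(0.54·5.67×10⁻⁸·1.237) = 2.984×10⁹ K⁴.
T = (2.984×10⁹)^(1/4).

T ≈ 234 K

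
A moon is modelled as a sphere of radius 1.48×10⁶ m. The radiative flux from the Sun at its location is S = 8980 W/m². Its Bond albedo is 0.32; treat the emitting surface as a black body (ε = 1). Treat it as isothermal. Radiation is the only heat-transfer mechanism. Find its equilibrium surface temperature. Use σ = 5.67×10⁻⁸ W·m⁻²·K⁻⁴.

T ≈ 405 K

At equilibrium, absorbed power = emitted power.
Absorbing cross-section = πr² = 6.881×10¹² m²; emitting surface = 4πr² = 2.753×10¹³ m² (ratio 4).
(1−a)S·A_cross = εσ·A_surf·T⁴  ⇒  T⁴ = (1−a)S/(4σ).
T⁴ = 0.680·8980/(4·5.67×10⁻⁸) = 2.692×10¹⁰ K⁴.
T = (2.692×10¹⁰)^(1/4).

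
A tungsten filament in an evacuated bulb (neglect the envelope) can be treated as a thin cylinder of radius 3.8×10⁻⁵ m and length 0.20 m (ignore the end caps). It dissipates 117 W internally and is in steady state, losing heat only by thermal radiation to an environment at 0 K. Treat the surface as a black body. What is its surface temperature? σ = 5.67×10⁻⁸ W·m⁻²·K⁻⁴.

Steady state: internal power = radiated power, P = εσA T⁴.
Radiating area A = 2πrL = 4.775×10⁻⁵ m².
T⁴ = P/(εσA) = 117/(1.0·5.67×10⁻⁸·4.775×10⁻⁵) = 4.321×10¹³ K⁴.
T = (4.321×10¹³)^(1/4).

T ≈ 2560 K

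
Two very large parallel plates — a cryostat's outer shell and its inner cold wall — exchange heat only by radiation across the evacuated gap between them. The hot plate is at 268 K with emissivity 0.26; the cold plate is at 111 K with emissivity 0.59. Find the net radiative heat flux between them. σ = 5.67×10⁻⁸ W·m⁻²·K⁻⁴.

q ≈ 62.5 W/m²

For two infinite grey parallel plates, q = σ(T₁⁴ − T₂⁴)/(1/ε₁ + 1/ε₂ − 1).
T₁⁴ − T₂⁴ = 5.159×10⁹ − 1.518×10⁸ = 5.007×10⁹ K⁴.
1/ε₁ + 1/ε₂ − 1 = 3.846 + 1.695 − 1 = 4.541.
q = 5.67×10⁻⁸ × 5.007×10⁹ / 4.541.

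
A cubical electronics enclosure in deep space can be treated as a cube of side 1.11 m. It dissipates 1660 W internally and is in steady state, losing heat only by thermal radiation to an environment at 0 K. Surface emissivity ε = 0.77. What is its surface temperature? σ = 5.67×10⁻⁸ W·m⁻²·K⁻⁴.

Steady state: internal power = radiated power, P = εσA T⁴.
Radiating area A = 6L² = 7.393 m².
T⁴ = P/(εσA) = 1660/(0.77·5.67×10⁻⁸·7.393) = 5.143×10⁹ K⁴.
T = (5.143×10⁹)^(1/4).

T ≈ 268 K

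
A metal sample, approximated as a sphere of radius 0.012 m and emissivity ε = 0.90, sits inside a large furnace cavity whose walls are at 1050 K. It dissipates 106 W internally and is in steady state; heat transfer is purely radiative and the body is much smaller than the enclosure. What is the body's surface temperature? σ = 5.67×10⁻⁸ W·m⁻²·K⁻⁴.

For a small grey body in a large enclosure, net radiated power = εσA(T⁴ − T_w⁴).
Steady state: P = εσA(T⁴ − T_w⁴) with A = 4πr² = 0.001810 m².
T⁴ = P/(εσA) + T_w⁴ = 106/(0.90·5.67×10⁻⁸·0.001810) + (1050)⁴
    = 1.148×10¹² + 1.216×10¹² = 2.363×10¹² K⁴.

T ≈ 1240 K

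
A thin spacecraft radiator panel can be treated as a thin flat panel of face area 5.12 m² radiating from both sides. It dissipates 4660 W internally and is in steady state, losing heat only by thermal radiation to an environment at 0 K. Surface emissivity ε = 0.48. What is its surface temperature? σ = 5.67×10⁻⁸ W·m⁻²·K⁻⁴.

T ≈ 360 K

Steady state: internal power = radiated power, P = εσA T⁴.
Radiating area A = 2·5.12 = 10.24 m².
T⁴ = P/(εσA) = 4660/(0.48·5.67×10⁻⁸·10.24) = 1.672×10¹⁰ K⁴.
T = (1.672×10¹⁰)^(1/4).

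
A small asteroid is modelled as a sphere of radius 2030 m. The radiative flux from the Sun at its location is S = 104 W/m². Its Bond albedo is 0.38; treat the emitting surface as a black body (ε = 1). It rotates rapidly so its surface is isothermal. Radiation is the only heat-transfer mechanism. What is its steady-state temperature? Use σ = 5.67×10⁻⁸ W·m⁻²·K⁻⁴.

At equilibrium, absorbed power = emitted power.
Absorbing cross-section = πr² = 1.295×10⁷ m²; emitting surface = 4πr² = 5.178×10⁷ m² (ratio 4).
(1−a)S·A_cross = εσ·A_surf·T⁴  ⇒  T⁴ = (1−a)S/(4σ).
T⁴ = 0.620·104/(4·5.67×10⁻⁸) = 2.843×10⁸ K⁴.
T = (2.843×10⁸)^(1/4).

T ≈ 130 K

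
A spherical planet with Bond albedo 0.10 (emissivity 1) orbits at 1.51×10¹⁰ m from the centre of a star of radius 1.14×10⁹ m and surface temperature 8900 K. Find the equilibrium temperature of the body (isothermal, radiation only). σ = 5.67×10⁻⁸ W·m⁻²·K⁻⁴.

The star's surface emits σT_*⁴; at distance d the flux is S = σT_*⁴(R_*/d)².
S = 5.67×10⁻⁸·(8900)⁴·(1.14×10⁹/1.51×10¹⁰)² = 2.028×10⁶ W/m².
For an isothermal sphere T⁴ = (1−a)S/(4σ) = 8.046×10¹² K⁴.

T ≈ 1680 K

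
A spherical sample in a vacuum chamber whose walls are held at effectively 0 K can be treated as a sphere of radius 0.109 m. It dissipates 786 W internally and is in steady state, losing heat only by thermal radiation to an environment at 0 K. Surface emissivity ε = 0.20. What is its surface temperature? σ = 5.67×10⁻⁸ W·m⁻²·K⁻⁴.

Steady state: internal power = radiated power, P = εσA T⁴.
Radiating area A = 4πr² = 0.1493 m².
T⁴ = P/(εσA) = 786/(0.20·5.67×10⁻⁸·0.1493) = 4.642×10¹¹ K⁴.
T = (4.642×10¹¹)^(1/4).

T ≈ 825 K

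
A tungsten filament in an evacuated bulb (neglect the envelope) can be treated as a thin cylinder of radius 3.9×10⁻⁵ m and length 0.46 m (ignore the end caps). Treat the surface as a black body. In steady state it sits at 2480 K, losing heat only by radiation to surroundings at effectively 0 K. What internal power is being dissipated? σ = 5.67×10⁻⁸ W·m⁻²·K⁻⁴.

P ≈ 242 W

Steady state: P = εσA T⁴.
A = 2πrL = 1.127×10⁻⁴ m²; T⁴ = (2480)⁴ = 3.783×10¹³ K⁴.
P = 1.0 × 5.67×10⁻⁸ × 1.127×10⁻⁴ × 3.783×10¹³.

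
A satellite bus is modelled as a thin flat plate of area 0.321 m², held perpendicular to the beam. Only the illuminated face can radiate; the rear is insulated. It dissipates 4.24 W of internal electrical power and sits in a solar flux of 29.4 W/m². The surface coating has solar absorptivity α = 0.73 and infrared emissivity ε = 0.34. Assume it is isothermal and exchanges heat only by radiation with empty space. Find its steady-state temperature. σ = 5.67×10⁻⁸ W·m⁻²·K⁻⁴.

At steady state, absorbed solar power + internal power = radiated power.
Absorbed: α·S·A_cross = 0.73·29.4·0.3210 = 6.889 W (cross-section A).
Total input = 6.889 + 4.24 = 11.13 W.
Radiated: εσ·A_surf·T⁴ with A_surf = A = 0.3210 m².
T⁴ = 11.13/(0.34·5.67×10⁻⁸·0.3210) = 1.798×10⁹ K⁴.

T ≈ 206 K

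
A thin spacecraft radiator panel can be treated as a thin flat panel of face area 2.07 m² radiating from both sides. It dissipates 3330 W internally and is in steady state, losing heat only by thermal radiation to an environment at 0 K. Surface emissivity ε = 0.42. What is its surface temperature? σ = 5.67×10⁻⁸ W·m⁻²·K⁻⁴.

T ≈ 429 K

Steady state: internal power = radiated power, P = εσA T⁴.
Radiating area A = 2·2.07 = 4.140 m².
T⁴ = P/(εσA) = 3330/(0.42·5.67×10⁻⁸·4.140) = 3.378×10¹⁰ K⁴.
T = (3.378×10¹⁰)^(1/4).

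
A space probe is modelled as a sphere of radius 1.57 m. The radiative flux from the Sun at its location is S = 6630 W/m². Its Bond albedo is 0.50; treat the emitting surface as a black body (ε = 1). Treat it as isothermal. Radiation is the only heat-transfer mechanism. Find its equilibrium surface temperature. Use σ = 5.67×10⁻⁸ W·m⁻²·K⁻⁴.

T ≈ 348 K

At equilibrium, absorbed power = emitted power.
Absorbing cross-section = πr² = 7.744 m²; emitting surface = 4πr² = 30.97 m² (ratio 4).
(1−a)S·A_cross = εσ·A_surf·T⁴  ⇒  T⁴ = (1−a)S/(4σ).
T⁴ = 0.500·6630/(4·5.67×10⁻⁸) = 1.462×10¹⁰ K⁴.
T = (1.462×10¹⁰)^(1/4).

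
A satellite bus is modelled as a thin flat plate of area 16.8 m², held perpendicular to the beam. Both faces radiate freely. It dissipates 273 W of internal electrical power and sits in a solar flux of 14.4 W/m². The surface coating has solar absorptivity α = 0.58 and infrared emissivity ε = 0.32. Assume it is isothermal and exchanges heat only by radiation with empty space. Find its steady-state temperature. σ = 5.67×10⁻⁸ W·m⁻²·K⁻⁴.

At steady state, absorbed solar power + internal power = radiated power.
Absorbed: α·S·A_cross = 0.58·14.4·16.80 = 140.3 W (cross-section A).
Total input = 140.3 + 273 = 413.3 W.
Radiated: εσ·A_surf·T⁴ with A_surf = 2A = 33.60 m².
T⁴ = 413.3/(0.32·5.67×10⁻⁸·33.60) = 6.780×10⁸ K⁴.

T ≈ 161 K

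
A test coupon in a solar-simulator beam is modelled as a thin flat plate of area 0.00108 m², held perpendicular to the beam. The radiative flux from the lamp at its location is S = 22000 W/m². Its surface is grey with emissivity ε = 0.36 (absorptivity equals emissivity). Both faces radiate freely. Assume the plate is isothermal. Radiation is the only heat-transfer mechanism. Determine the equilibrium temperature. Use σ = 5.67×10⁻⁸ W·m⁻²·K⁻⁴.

At equilibrium, absorbed power = emitted power.
Absorbing cross-section = A = 0.001080 m²; emitting surface = 2A = 0.002160 m² (ratio 2).
εS·A_cross = εσ·A_surf·T⁴  ⇒  T⁴ = S/(2σ)   (ε cancels).
T⁴ = 22000/(2·5.67×10⁻⁸) = 1.940×10¹¹ K⁴.
T = (1.940×10¹¹)^(1/4).

T ≈ 664 K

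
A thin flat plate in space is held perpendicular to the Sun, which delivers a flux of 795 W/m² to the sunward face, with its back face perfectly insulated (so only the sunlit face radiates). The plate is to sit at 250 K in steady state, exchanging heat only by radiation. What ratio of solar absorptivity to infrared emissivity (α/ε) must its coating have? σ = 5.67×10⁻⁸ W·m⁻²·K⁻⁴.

Balance: αS·A = εσ·1A·T⁴ ⇒ α/ε = σT⁴/S.
α/ε = 5.67×10⁻⁸·(250)⁴/795 = 5.67×10⁻⁸·3.906×10⁹/795.

α/ε ≈ 0.279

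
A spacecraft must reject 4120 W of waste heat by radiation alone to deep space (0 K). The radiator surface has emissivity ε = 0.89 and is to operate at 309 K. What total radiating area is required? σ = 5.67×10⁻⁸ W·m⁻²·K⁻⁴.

P = εσA T⁴ ⇒ A = P/(εσT⁴).
T⁴ = 9.117×10⁹ K⁴.
A = 4120/(0.89 × 5.67×10⁻⁸ × 9.117×10⁹).

A ≈ 8.96 m²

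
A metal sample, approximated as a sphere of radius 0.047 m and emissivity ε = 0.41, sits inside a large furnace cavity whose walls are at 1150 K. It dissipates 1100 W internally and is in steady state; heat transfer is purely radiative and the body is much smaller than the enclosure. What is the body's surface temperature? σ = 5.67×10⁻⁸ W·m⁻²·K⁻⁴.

T ≈ 1360 K

For a small grey body in a large enclosure, net radiated power = εσA(T⁴ − T_w⁴).
Steady state: P = εσA(T⁴ − T_w⁴) with A = 4πr² = 0.02776 m².
T⁴ = P/(εσA) + T_w⁴ = 1100/(0.41·5.67×10⁻⁸·0.02776) + (1150)⁴
    = 1.705×10¹² + 1.749×10¹² = 3.454×10¹² K⁴.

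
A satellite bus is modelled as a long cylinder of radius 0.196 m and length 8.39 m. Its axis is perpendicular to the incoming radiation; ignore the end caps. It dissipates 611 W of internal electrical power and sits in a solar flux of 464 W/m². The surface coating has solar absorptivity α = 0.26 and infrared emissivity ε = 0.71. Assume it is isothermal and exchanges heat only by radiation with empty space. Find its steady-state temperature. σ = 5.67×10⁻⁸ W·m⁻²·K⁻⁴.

T ≈ 222 K

At steady state, absorbed solar power + internal power = radiated power.
Absorbed: α·S·A_cross = 0.26·464·3.289 = 396.8 W (cross-section 2rL).
Total input = 396.8 + 611 = 1008 W.
Radiated: εσ·A_surf·T⁴ with A_surf = 2πrL = 10.33 m².
T⁴ = 1008/(0.71·5.67×10⁻⁸·10.33) = 2.423×10⁹ K⁴.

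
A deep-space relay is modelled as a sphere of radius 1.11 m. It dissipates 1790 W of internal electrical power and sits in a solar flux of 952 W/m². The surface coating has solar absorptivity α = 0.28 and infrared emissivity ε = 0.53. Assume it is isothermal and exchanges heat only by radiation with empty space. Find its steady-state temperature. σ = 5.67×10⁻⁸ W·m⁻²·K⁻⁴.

At steady state, absorbed solar power + internal power = radiated power.
Absorbed: α·S·A_cross = 0.28·952·3.871 = 1032 W (cross-section πr²).
Total input = 1032 + 1790 = 2822 W.
Radiated: εσ·A_surf·T⁴ with A_surf = 4πr² = 15.48 m².
T⁴ = 2822/(0.53·5.67×10⁻⁸·15.48) = 6.065×10⁹ K⁴.

T ≈ 279 K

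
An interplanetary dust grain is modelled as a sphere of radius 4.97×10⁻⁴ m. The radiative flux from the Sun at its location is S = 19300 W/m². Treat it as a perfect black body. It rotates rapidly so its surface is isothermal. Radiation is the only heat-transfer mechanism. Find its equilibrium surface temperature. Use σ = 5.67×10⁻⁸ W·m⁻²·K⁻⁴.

At equilibrium, absorbed power = emitted power.
Absorbing cross-section = πr² = 7.760×10⁻⁷ m²; emitting surface = 4πr² = 3.104×10⁻⁶ m² (ratio 4).
S·A_cross = εσ·A_surf·T⁴  ⇒  T⁴ = S/(4σ).
T⁴ = 1.00·19300/(4·5.67×10⁻⁸) = 8.510×10¹⁰ K⁴.
T = (8.510×10¹⁰)^(1/4).

T ≈ 540 K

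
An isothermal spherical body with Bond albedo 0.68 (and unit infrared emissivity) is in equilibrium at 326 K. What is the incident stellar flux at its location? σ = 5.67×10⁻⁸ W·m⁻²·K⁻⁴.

(1−a)S·πr² = σ·4πr²·T⁴ ⇒ S = 4σT⁴/(1−a).
S = 4·5.67×10⁻⁸·1.129×10¹⁰/0.320.

S ≈ 8010 W/m²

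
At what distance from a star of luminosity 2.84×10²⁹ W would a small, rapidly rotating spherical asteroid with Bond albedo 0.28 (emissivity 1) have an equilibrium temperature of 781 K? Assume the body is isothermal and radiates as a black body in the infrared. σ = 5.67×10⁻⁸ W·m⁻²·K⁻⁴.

d ≈ 4.39×10¹¹ m

For an isothermal black-emitting sphere, (1−a)S·πr² = σ·4πr²·T⁴ ⇒ S = 4σT⁴/(1−a).
S = 4·5.67×10⁻⁸·(781)⁴/0.720 = 1.172×10⁵ W/m².
Flux falls as S = L/(4πd²), so d = √(L/(4πS)) = √(2.84×10²⁹/(4π·1.172×10⁵)).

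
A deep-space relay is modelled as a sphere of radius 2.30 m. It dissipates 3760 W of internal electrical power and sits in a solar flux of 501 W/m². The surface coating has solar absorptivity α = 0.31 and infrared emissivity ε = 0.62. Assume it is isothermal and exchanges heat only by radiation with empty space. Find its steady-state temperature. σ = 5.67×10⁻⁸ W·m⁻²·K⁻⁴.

At steady state, absorbed solar power + internal power = radiated power.
Absorbed: α·S·A_cross = 0.31·501·16.62 = 2581 W (cross-section πr²).
Total input = 2581 + 3760 = 6341 W.
Radiated: εσ·A_surf·T⁴ with A_surf = 4πr² = 66.48 m².
T⁴ = 6341/(0.62·5.67×10⁻⁸·66.48) = 2.713×10⁹ K⁴.

T ≈ 228 K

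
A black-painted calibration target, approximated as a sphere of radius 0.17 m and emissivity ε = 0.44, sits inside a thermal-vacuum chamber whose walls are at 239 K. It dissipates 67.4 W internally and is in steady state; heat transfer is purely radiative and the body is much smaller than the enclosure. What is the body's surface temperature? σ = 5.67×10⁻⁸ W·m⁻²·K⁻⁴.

T ≈ 322 K

For a small grey body in a large enclosure, net radiated power = εσA(T⁴ − T_w⁴).
Steady state: P = εσA(T⁴ − T_w⁴) with A = 4πr² = 0.3632 m².
T⁴ = P/(εσA) + T_w⁴ = 67.4/(0.44·5.67×10⁻⁸·0.3632) + (239)⁴
    = 7.439×10⁹ + 3.263×10⁹ = 1.070×10¹⁰ K⁴.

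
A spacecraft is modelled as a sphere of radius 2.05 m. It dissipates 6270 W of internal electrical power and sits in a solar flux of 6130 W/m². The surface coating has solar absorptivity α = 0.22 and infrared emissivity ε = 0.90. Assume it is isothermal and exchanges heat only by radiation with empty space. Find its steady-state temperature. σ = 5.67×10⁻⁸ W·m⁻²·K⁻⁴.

At steady state, absorbed solar power + internal power = radiated power.
Absorbed: α·S·A_cross = 0.22·6130·13.20 = 17800 W (cross-section πr²).
Total input = 17800 + 6270 = 24070 W.
Radiated: εσ·A_surf·T⁴ with A_surf = 4πr² = 52.81 m².
T⁴ = 24070/(0.90·5.67×10⁻⁸·52.81) = 8.934×10⁹ K⁴.

T ≈ 307 K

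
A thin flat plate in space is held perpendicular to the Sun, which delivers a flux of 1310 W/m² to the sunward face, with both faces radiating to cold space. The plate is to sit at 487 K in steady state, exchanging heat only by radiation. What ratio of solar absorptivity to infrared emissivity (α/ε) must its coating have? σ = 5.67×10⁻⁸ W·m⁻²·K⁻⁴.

α/ε ≈ 4.87

Balance: αS·A = εσ·2A·T⁴ ⇒ α/ε = 2σT⁴/S.
α/ε = 2·5.67×10⁻⁸·(487)⁴/1310 = 2·5.67×10⁻⁸·5.625×10¹⁰/1310.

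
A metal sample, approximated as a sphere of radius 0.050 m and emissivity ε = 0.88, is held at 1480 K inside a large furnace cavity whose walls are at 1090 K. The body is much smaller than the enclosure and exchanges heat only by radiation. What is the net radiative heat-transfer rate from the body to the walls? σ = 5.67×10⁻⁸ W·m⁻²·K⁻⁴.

For a small grey body in a large enclosure: P_net = εσA(T_body⁴ − T_wall⁴).
A = 4πr² = 0.03142 m²; T_body⁴ − T_wall⁴ = 4.798×10¹² − 1.412×10¹² = 3.386×10¹² K⁴.
|P_net| = 0.88·5.67×10⁻⁸·0.03142·3.386×10¹².

P_net ≈ 5310 W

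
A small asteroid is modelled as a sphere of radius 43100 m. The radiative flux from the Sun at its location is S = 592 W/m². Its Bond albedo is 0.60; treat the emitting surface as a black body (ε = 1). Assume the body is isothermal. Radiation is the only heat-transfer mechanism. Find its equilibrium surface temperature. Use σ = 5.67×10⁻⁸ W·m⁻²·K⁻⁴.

T ≈ 180 K

At equilibrium, absorbed power = emitted power.
Absorbing cross-section = πr² = 5.836×10⁹ m²; emitting surface = 4πr² = 2.334×10¹⁰ m² (ratio 4).
(1−a)S·A_cross = εσ·A_surf·T⁴  ⇒  T⁴ = (1−a)S/(4σ).
T⁴ = 0.400·592/(4·5.67×10⁻⁸) = 1.044×10⁹ K⁴.
T = (1.044×10⁹)^(1/4).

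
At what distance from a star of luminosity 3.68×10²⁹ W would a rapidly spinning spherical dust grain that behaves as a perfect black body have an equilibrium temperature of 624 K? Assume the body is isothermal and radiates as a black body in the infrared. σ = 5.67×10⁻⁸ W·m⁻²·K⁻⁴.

d ≈ 9.23×10¹¹ m

For an isothermal black-emitting sphere, (1−a)S·πr² = σ·4πr²·T⁴ ⇒ S = 4σT⁴/(1−a).
S = 4·5.67×10⁻⁸·(624)⁴/1.00 = 34390 W/m².
Flux falls as S = L/(4πd²), so d = √(L/(4πS)) = √(3.68×10²⁹/(4π·34390)).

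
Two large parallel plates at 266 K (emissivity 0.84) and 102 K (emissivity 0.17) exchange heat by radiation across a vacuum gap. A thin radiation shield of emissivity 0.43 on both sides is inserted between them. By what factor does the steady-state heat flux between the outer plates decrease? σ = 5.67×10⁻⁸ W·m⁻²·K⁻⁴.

Without shield: q₀ = σΔ(T⁴)/(1/ε₁+1/ε₂−1) with denominator 6.073.
With shield the two gaps are in series; the resistances add: (1/ε₁+1/ε_s−1)+(1/ε_s+1/ε₂−1) = 2.516+7.208 = 9.724.
Heat-flux ratio q₀/q = 9.724/6.073.

factor ≈ 1.60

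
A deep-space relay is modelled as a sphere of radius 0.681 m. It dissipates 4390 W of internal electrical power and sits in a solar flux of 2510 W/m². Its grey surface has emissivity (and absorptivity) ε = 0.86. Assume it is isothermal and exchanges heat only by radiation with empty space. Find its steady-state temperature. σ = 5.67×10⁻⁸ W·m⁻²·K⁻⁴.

At steady state, absorbed solar power + internal power = radiated power.
Absorbed: α·S·A_cross = 0.86·2510·1.457 = 3145 W (cross-section πr²).
Total input = 3145 + 4390 = 7535 W.
Radiated: εσ·A_surf·T⁴ with A_surf = 4πr² = 5.828 m².
T⁴ = 7535/(0.86·5.67×10⁻⁸·5.828) = 2.652×10¹⁰ K⁴.

T ≈ 404 K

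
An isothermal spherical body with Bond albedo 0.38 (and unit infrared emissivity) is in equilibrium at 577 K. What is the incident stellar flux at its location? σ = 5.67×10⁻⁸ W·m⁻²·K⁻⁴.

(1−a)S·πr² = σ·4πr²·T⁴ ⇒ S = 4σT⁴/(1−a).
S = 4·5.67×10⁻⁸·1.108×10¹¹/0.620.

S ≈ 40500 W/m²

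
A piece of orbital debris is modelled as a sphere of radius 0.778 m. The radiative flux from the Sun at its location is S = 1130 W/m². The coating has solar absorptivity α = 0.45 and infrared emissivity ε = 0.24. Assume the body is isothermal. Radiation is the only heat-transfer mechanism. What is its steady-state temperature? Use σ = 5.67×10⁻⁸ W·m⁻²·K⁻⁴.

T ≈ 311 K

At equilibrium, absorbed power = emitted power.
Absorbing cross-section = πr² = 1.902 m²; emitting surface = 4πr² = 7.606 m² (ratio 4).
αS·A_cross = εσ·A_surf·T⁴  ⇒  T⁴ = αS/(ε·4σ).
T⁴ = 0.450·1130/(0.24·4·5.67×10⁻⁸) = 9.342×10⁹ K⁴.
T = (9.342×10⁹)^(1/4).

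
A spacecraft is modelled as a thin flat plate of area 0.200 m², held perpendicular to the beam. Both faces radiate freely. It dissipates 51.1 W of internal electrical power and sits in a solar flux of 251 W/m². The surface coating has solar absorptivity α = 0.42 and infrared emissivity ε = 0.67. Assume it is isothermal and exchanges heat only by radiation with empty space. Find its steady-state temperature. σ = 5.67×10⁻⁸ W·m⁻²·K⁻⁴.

T ≈ 263 K

At steady state, absorbed solar power + internal power = radiated power.
Absorbed: α·S·A_cross = 0.42·251·0.2000 = 21.08 W (cross-section A).
Total input = 21.08 + 51.1 = 72.18 W.
Radiated: εσ·A_surf·T⁴ with A_surf = 2A = 0.4000 m².
T⁴ = 72.18/(0.67·5.67×10⁻⁸·0.4000) = 4.750×10⁹ K⁴.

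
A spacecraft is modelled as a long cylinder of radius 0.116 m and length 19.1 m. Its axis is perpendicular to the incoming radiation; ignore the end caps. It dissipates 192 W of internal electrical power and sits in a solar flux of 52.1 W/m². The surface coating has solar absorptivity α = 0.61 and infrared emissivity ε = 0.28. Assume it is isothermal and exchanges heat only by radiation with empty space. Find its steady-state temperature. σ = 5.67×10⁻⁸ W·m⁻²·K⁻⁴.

T ≈ 197 K

At steady state, absorbed solar power + internal power = radiated power.
Absorbed: α·S·A_cross = 0.61·52.1·4.431 = 140.8 W (cross-section 2rL).
Total input = 140.8 + 192 = 332.8 W.
Radiated: εσ·A_surf·T⁴ with A_surf = 2πrL = 13.92 m².
T⁴ = 332.8/(0.28·5.67×10⁻⁸·13.92) = 1.506×10⁹ K⁴.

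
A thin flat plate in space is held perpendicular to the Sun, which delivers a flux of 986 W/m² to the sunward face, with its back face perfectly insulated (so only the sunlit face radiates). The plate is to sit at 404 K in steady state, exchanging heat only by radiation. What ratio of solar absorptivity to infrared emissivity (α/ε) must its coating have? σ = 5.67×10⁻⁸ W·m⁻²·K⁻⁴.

α/ε ≈ 1.53

Balance: αS·A = εσ·1A·T⁴ ⇒ α/ε = σT⁴/S.
α/ε = 5.67×10⁻⁸·(404)⁴/986 = 5.67×10⁻⁸·2.664×10¹⁰/986.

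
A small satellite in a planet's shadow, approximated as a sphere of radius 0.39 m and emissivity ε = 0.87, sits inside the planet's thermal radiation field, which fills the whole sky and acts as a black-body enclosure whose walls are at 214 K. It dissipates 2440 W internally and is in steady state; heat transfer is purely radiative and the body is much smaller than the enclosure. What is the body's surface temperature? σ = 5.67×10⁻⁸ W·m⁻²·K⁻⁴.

For a small grey body in a large enclosure, net radiated power = εσA(T⁴ − T_w⁴).
Steady state: P = εσA(T⁴ − T_w⁴) with A = 4πr² = 1.911 m².
T⁴ = P/(εσA) + T_w⁴ = 2440/(0.87·5.67×10⁻⁸·1.911) + (214)⁴
    = 2.588×10¹⁰ + 2.097×10⁹ = 2.798×10¹⁰ K⁴.

T ≈ 409 K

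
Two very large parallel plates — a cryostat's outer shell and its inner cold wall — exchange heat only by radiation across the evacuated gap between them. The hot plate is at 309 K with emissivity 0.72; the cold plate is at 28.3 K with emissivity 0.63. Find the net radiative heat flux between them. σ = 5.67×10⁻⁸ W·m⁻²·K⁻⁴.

q ≈ 262 W/m²

For two infinite grey parallel plates, q = σ(T₁⁴ − T₂⁴)/(1/ε₁ + 1/ε₂ − 1).
T₁⁴ − T₂⁴ = 9.117×10⁹ − 6.414×10⁵ = 9.116×10⁹ K⁴.
1/ε₁ + 1/ε₂ − 1 = 1.389 + 1.587 − 1 = 1.976.
q = 5.67×10⁻⁸ × 9.116×10⁹ / 1.976.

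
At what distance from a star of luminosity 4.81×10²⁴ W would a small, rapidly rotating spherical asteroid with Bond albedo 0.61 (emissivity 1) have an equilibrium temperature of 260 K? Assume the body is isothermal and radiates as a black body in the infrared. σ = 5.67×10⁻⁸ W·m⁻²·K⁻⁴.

d ≈ 1.20×10¹⁰ m

For an isothermal black-emitting sphere, (1−a)S·πr² = σ·4πr²·T⁴ ⇒ S = 4σT⁴/(1−a).
S = 4·5.67×10⁻⁸·(260)⁴/0.390 = 2657 W/m².
Flux falls as S = L/(4πd²), so d = √(L/(4πS)) = √(4.81×10²⁴/(4π·2657)).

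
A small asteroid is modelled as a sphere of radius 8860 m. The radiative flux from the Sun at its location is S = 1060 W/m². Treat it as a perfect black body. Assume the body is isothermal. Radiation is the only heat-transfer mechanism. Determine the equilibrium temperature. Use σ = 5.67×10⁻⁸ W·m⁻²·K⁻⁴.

T ≈ 261 K

At equilibrium, absorbed power = emitted power.
Absorbing cross-section = πr² = 2.466×10⁸ m²; emitting surface = 4πr² = 9.865×10⁸ m² (ratio 4).
S·A_cross = εσ·A_surf·T⁴  ⇒  T⁴ = S/(4σ).
T⁴ = 1.00·1060/(4·5.67×10⁻⁸) = 4.674×10⁹ K⁴.
T = (4.674×10⁹)^(1/4).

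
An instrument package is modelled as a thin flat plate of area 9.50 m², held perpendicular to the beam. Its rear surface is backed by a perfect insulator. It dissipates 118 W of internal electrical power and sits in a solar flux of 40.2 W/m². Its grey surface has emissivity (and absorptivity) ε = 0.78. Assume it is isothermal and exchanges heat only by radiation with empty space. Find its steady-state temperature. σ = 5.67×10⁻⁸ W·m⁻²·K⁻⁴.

T ≈ 177 K

At steady state, absorbed solar power + internal power = radiated power.
Absorbed: α·S·A_cross = 0.78·40.2·9.500 = 297.9 W (cross-section A).
Total input = 297.9 + 118 = 415.9 W.
Radiated: εσ·A_surf·T⁴ with A_surf = A = 9.500 m².
T⁴ = 415.9/(0.78·5.67×10⁻⁸·9.500) = 9.898×10⁸ K⁴.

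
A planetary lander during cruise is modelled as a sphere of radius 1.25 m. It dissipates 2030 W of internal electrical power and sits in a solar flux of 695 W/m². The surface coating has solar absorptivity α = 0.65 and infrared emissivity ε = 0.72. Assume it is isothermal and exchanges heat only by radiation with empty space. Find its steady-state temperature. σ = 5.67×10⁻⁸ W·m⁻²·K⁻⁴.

At steady state, absorbed solar power + internal power = radiated power.
Absorbed: α·S·A_cross = 0.65·695·4.909 = 2218 W (cross-section πr²).
Total input = 2218 + 2030 = 4248 W.
Radiated: εσ·A_surf·T⁴ with A_surf = 4πr² = 19.63 m².
T⁴ = 4248/(0.72·5.67×10⁻⁸·19.63) = 5.299×10⁹ K⁴.

T ≈ 270 K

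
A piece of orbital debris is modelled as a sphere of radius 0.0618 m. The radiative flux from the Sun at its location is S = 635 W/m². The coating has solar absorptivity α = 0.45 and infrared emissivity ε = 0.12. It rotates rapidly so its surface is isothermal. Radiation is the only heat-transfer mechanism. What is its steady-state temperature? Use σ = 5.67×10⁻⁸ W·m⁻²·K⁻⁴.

T ≈ 320 K

At equilibrium, absorbed power = emitted power.
Absorbing cross-section = πr² = 0.01200 m²; emitting surface = 4πr² = 0.04799 m² (ratio 4).
αS·A_cross = εσ·A_surf·T⁴  ⇒  T⁴ = αS/(ε·4σ).
T⁴ = 0.450·635/(0.12·4·5.67×10⁻⁸) = 1.050×10¹⁰ K⁴.
T = (1.050×10¹⁰)^(1/4).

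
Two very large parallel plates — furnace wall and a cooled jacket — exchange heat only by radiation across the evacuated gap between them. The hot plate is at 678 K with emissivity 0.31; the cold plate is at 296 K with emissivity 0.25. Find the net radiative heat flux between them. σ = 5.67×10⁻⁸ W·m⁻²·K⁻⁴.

For two infinite grey parallel plates, q = σ(T₁⁴ − T₂⁴)/(1/ε₁ + 1/ε₂ − 1).
T₁⁴ − T₂⁴ = 2.113×10¹¹ − 7.677×10⁹ = 2.036×10¹¹ K⁴.
1/ε₁ + 1/ε₂ − 1 = 3.226 + 4.000 − 1 = 6.226.
q = 5.67×10⁻⁸ × 2.036×10¹¹ / 6.226.

q ≈ 1850 W/m²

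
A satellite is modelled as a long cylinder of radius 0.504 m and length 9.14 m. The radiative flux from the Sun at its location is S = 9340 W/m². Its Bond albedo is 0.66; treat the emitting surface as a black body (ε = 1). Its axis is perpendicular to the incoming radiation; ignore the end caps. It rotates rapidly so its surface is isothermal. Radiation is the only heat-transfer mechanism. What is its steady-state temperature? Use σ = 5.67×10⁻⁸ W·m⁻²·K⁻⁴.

T ≈ 365 K

At equilibrium, absorbed power = emitted power.
Absorbing cross-section = 2rL = 9.213 m²; emitting surface = 2πrL = 28.94 m² (ratio π).
(1−a)S·A_cross = εσ·A_surf·T⁴  ⇒  T⁴ = (1−a)S/(πσ).
T⁴ = 0.340·9340/(π·5.67×10⁻⁸) = 1.783×10¹⁰ K⁴.
T = (1.783×10¹⁰)^(1/4).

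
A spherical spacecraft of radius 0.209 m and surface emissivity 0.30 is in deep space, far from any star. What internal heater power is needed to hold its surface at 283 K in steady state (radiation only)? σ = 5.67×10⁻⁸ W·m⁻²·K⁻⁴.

P ≈ 59.9 W

P = εσ·4πr²·T⁴.
4πr² = 0.5489 m²; T⁴ = 6.414×10⁹ K⁴.
P = 0.30·5.67×10⁻⁸·0.5489·6.414×10⁹.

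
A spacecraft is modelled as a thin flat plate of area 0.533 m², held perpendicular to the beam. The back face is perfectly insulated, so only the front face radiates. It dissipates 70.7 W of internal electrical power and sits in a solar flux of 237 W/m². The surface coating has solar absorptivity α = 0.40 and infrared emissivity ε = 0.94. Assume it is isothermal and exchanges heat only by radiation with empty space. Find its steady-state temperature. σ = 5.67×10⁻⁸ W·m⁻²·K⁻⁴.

At steady state, absorbed solar power + internal power = radiated power.
Absorbed: α·S·A_cross = 0.40·237·0.5330 = 50.53 W (cross-section A).
Total input = 50.53 + 70.7 = 121.2 W.
Radiated: εσ·A_surf·T⁴ with A_surf = A = 0.5330 m².
T⁴ = 121.2/(0.94·5.67×10⁻⁸·0.5330) = 4.267×10⁹ K⁴.

T ≈ 256 K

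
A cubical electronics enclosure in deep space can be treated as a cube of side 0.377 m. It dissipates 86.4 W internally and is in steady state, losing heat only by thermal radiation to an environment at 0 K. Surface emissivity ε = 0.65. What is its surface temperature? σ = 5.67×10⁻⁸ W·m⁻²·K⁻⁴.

T ≈ 229 K

Steady state: internal power = radiated power, P = εσA T⁴.
Radiating area A = 6L² = 0.8528 m².
T⁴ = P/(εσA) = 86.4/(0.65·5.67×10⁻⁸·0.8528) = 2.749×10⁹ K⁴.
T = (2.749×10⁹)^(1/4).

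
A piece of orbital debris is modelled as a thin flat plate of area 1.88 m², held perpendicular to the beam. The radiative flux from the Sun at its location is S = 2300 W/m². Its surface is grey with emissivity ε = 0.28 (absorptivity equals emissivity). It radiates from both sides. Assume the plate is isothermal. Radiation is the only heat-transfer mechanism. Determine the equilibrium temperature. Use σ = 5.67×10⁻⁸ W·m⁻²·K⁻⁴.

T ≈ 377 K

At equilibrium, absorbed power = emitted power.
Absorbing cross-section = A = 1.880 m²; emitting surface = 2A = 3.760 m² (ratio 2).
εS·A_cross = εσ·A_surf·T⁴  ⇒  T⁴ = S/(2σ)   (ε cancels).
T⁴ = 2300/(2·5.67×10⁻⁸) = 2.028×10¹⁰ K⁴.
T = (2.028×10¹⁰)^(1/4).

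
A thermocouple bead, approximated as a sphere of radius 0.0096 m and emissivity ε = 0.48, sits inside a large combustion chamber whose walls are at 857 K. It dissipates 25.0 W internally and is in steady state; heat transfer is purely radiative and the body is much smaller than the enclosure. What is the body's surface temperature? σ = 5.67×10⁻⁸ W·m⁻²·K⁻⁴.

T ≈ 1070 K

For a small grey body in a large enclosure, net radiated power = εσA(T⁴ − T_w⁴).
Steady state: P = εσA(T⁴ − T_w⁴) with A = 4πr² = 0.001158 m².
T⁴ = P/(εσA) + T_w⁴ = 25.0/(0.48·5.67×10⁻⁸·0.001158) + (857)⁴
    = 7.932×10¹¹ + 5.394×10¹¹ = 1.333×10¹² K⁴.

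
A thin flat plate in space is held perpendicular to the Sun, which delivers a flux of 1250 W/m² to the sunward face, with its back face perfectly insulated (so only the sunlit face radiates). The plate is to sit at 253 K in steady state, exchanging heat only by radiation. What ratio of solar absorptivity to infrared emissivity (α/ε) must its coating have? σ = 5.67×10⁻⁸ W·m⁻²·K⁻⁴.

Balance: αS·A = εσ·1A·T⁴ ⇒ α/ε = σT⁴/S.
α/ε = 5.67×10⁻⁸·(253)⁴/1250 = 5.67×10⁻⁸·4.097×10⁹/1250.

α/ε ≈ 0.186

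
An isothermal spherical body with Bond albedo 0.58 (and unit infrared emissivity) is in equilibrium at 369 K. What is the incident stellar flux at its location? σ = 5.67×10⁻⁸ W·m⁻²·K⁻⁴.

S ≈ 10000 W/m²

(1−a)S·πr² = σ·4πr²·T⁴ ⇒ S = 4σT⁴/(1−a).
S = 4·5.67×10⁻⁸·1.854×10¹⁰/0.420.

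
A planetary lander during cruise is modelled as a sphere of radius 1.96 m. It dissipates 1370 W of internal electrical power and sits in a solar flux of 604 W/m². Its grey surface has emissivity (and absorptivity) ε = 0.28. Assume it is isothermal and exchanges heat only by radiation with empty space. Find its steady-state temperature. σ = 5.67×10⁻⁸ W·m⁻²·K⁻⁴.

T ≈ 258 K

At steady state, absorbed solar power + internal power = radiated power.
Absorbed: α·S·A_cross = 0.28·604·12.07 = 2041 W (cross-section πr²).
Total input = 2041 + 1370 = 3411 W.
Radiated: εσ·A_surf·T⁴ with A_surf = 4πr² = 48.27 m².
T⁴ = 3411/(0.28·5.67×10⁻⁸·48.27) = 4.451×10⁹ K⁴.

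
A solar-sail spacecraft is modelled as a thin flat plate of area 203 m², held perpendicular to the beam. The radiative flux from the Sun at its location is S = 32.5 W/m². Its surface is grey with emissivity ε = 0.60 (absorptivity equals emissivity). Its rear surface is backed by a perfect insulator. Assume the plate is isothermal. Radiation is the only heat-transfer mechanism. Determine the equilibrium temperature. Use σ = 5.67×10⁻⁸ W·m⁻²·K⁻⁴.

T ≈ 155 K

At equilibrium, absorbed power = emitted power.
Absorbing cross-section = A = 203.0 m²; emitting surface = A = 203.0 m² (ratio 1).
εS·A_cross = εσ·A_surf·T⁴  ⇒  T⁴ = S/(1σ)   (ε cancels).
T⁴ = 32.5/(1·5.67×10⁻⁸) = 5.732×10⁸ K⁴.
T = (5.732×10⁸)^(1/4).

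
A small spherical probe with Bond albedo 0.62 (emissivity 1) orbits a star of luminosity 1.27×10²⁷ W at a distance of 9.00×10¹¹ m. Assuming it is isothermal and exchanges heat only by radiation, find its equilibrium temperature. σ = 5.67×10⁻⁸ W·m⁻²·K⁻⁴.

T ≈ 120 K

First find the stellar flux at distance d: S = L/(4πd²) = 1.27×10²⁷/(4π·(9.00×10¹¹)²) = 124.8 W/m².
For an isothermal sphere, absorbed (1−a)S·πr² = emitted σ·4πr²·T⁴, so T⁴ = (1−a)S/(4σ).
T⁴ = 0.380·124.8/(4·5.67×10⁻⁸) = 2.090×10⁸ K⁴.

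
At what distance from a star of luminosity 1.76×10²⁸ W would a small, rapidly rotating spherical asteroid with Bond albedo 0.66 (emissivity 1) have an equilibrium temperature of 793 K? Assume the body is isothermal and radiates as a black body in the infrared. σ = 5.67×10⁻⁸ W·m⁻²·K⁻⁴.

For an isothermal black-emitting sphere, (1−a)S·πr² = σ·4πr²·T⁴ ⇒ S = 4σT⁴/(1−a).
S = 4·5.67×10⁻⁸·(793)⁴/0.340 = 2.638×10⁵ W/m².
Flux falls as S = L/(4πd²), so d = √(L/(4πS)) = √(1.76×10²⁸/(4π·2.638×10⁵)).

d ≈ 7.29×10¹⁰ m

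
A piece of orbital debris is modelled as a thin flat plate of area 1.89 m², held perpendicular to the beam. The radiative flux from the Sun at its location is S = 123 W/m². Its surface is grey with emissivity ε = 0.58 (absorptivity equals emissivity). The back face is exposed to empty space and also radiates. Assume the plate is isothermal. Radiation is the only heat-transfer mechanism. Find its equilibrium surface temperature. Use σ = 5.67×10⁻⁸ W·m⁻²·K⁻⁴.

T ≈ 181 K

At equilibrium, absorbed power = emitted power.
Absorbing cross-section = A = 1.890 m²; emitting surface = 2A = 3.780 m² (ratio 2).
εS·A_cross = εσ·A_surf·T⁴  ⇒  T⁴ = S/(2σ)   (ε cancels).
T⁴ = 123/(2·5.67×10⁻⁸) = 1.085×10⁹ K⁴.
T = (1.085×10⁹)^(1/4).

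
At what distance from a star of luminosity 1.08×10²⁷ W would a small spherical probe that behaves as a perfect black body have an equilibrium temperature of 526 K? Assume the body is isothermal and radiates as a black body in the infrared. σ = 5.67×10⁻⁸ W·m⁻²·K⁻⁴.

For an isothermal black-emitting sphere, (1−a)S·πr² = σ·4πr²·T⁴ ⇒ S = 4σT⁴/(1−a).
S = 4·5.67×10⁻⁸·(526)⁴/1.00 = 17360 W/m².
Flux falls as S = L/(4πd²), so d = √(L/(4πS)) = √(1.08×10²⁷/(4π·17360)).

d ≈ 7.04×10¹⁰ m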